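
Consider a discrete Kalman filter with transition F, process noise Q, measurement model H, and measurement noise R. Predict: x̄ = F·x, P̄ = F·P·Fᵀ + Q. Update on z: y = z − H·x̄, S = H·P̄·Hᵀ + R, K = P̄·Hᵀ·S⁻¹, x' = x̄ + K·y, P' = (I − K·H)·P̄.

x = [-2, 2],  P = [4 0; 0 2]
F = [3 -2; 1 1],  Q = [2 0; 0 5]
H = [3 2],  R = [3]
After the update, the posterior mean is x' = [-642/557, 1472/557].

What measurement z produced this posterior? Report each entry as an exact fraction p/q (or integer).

z = [2]

x̄ = F·x = [-10, 0]
P̄ = F·P·Fᵀ + Q = [46 8; 8 11]
S = H·P̄·Hᵀ + R = [557]
K = P̄·Hᵀ·S⁻¹ = [154/557; 46/557]
x' − x̄ = [4928/557, 1472/557] = K·y
y = (KᵀK)⁻¹·Kᵀ·(x' − x̄) = [32]
z = y + H·x̄ = [32] + [-30] = [2]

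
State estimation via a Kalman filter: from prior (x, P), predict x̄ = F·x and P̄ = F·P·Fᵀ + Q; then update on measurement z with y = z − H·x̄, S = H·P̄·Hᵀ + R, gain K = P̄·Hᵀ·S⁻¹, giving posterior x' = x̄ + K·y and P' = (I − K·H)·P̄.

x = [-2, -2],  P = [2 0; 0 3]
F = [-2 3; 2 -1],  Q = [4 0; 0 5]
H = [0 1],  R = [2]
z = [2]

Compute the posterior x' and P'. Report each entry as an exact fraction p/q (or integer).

x̄ = F·x = [-2, -2]
P̄ = F·P·Fᵀ + Q = [39 -17; -17 16]
y = z − H·x̄ = [4]
S = H·P̄·Hᵀ + R = [18]
K = P̄·Hᵀ·S⁻¹ = [-17/18; 8/9]
x' = x̄ + K·y = [-52/9, 14/9]
P' = (I − K·H)·P̄ = [413/18 -17/9; -17/9 16/9]

x' = [-52/9, 14/9]
P' = [413/18 -17/9; -17/9 16/9]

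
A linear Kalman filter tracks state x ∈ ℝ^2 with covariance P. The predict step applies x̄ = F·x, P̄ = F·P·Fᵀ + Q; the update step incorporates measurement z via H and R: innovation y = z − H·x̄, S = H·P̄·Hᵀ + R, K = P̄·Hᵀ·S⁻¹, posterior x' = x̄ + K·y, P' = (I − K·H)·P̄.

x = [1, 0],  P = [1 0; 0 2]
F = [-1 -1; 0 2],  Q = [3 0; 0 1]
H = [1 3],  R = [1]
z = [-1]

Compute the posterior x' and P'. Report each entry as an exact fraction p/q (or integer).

x̄ = F·x = [-1, 0]
P̄ = F·P·Fᵀ + Q = [6 -4; -4 9]
y = z − H·x̄ = [0]
S = H·P̄·Hᵀ + R = [64]
K = P̄·Hᵀ·S⁻¹ = [-3/32; 23/64]
x' = x̄ + K·y = [-1, 0]
P' = (I − K·H)·P̄ = [87/16 -59/32; -59/32 47/64]

x' = [-1, 0]
P' = [87/16 -59/32; -59/32 47/64]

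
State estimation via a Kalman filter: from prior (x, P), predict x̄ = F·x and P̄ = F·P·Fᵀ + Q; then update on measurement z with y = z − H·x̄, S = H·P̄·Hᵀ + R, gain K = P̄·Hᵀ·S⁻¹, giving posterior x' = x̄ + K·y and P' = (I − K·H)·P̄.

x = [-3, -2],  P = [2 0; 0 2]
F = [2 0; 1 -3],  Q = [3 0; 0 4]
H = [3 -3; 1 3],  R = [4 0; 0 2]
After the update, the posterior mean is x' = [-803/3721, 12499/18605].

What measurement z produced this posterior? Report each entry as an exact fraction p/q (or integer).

z = [-2, 2]

x̄ = F·x = [-6, 3]
P̄ = F·P·Fᵀ + Q = [11 4; 4 24]
S = H·P̄·Hᵀ + R = [247 -159; -159 253]
K = P̄·Hᵀ·S⁻¹ = [897/3721 902/3721; -1548/18605 4616/18605]
x' − x̄ = [21523/3721, -43316/18605] = K·y
y = (KᵀK)⁻¹·Kᵀ·(x' − x̄) = [25, -1]
z = y + H·x̄ = [25, -1] + [-27, 3] = [-2, 2]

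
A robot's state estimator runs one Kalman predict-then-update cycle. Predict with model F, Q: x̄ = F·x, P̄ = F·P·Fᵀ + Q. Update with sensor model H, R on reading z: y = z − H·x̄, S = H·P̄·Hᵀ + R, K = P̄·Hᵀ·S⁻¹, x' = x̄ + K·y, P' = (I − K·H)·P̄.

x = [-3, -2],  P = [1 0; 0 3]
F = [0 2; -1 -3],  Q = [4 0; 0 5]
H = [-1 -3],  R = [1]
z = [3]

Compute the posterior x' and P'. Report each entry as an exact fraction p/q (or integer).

x̄ = F·x = [-4, 9]
P̄ = F·P·Fᵀ + Q = [16 -18; -18 33]
y = z − H·x̄ = [26]
S = H·P̄·Hᵀ + R = [206]
K = P̄·Hᵀ·S⁻¹ = [19/103; -81/206]
x' = x̄ + K·y = [82/103, -126/103]
P' = (I − K·H)·P̄ = [926/103 -315/103; -315/103 237/206]

x' = [82/103, -126/103]
P' = [926/103 -315/103; -315/103 237/206]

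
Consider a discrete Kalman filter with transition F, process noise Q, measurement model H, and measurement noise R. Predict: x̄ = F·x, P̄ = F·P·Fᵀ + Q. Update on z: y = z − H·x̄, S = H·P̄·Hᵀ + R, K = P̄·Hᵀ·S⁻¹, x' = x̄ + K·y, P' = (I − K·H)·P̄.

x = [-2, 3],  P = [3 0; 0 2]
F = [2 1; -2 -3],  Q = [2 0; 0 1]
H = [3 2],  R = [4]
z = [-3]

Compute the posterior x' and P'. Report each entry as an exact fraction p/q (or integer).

x̄ = F·x = [-1, -5]
P̄ = F·P·Fᵀ + Q = [16 -18; -18 31]
y = z − H·x̄ = [10]
S = H·P̄·Hᵀ + R = [56]
K = P̄·Hᵀ·S⁻¹ = [3/14; 1/7]
x' = x̄ + K·y = [8/7, -25/7]
P' = (I − K·H)·P̄ = [94/7 -138/7; -138/7 209/7]

x' = [8/7, -25/7]
P' = [94/7 -138/7; -138/7 209/7]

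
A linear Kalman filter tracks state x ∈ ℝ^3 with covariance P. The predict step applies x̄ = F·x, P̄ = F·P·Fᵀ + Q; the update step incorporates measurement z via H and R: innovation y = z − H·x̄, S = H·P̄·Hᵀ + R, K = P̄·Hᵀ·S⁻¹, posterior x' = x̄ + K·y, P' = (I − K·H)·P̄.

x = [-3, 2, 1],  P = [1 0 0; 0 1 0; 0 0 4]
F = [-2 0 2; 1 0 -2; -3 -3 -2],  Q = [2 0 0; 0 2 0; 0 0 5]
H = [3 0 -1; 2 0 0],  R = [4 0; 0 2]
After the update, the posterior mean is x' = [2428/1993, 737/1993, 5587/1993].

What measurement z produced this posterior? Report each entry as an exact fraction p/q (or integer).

x̄ = F·x = [8, -5, 1]
P̄ = F·P·Fᵀ + Q = [22 -18 -10; -18 19 13; -10 13 39]
S = H·P̄·Hᵀ + R = [301 152; 152 90]
K = P̄·Hᵀ·S⁻¹ = [76/1993 846/1993; -279/1993 -326/1993; -1585/1993 2234/1993]
x' − x̄ = [-13516/1993, 10702/1993, 3594/1993] = K·y
y = (KᵀK)⁻¹·Kᵀ·(x' − x̄) = [-22, -14]
z = y + H·x̄ = [-22, -14] + [23, 16] = [1, 2]

z = [1, 2]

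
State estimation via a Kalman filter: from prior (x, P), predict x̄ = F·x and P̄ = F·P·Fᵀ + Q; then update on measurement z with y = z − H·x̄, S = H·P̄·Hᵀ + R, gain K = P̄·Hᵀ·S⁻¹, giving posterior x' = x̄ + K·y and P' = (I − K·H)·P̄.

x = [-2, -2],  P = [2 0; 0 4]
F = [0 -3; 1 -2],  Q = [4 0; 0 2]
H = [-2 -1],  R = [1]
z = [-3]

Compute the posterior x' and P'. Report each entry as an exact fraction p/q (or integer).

x̄ = F·x = [6, 2]
P̄ = F·P·Fᵀ + Q = [40 24; 24 20]
y = z − H·x̄ = [11]
S = H·P̄·Hᵀ + R = [277]
K = P̄·Hᵀ·S⁻¹ = [-104/277; -68/277]
x' = x̄ + K·y = [518/277, -194/277]
P' = (I − K·H)·P̄ = [264/277 -424/277; -424/277 916/277]

x' = [518/277, -194/277]
P' = [264/277 -424/277; -424/277 916/277]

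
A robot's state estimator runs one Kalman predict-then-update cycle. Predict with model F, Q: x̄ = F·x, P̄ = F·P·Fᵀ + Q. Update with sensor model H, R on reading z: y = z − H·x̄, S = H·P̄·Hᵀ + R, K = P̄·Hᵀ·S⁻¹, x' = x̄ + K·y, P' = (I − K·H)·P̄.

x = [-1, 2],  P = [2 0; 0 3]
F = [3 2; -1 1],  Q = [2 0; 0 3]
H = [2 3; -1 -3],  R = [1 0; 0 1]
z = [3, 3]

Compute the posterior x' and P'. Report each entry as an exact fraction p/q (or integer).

x' = [13201/2609, -6501/2609]
P' = [4640/2609 -2304/2609; -2304/2609 1288/2609]

x̄ = F·x = [1, 3]
P̄ = F·P·Fᵀ + Q = [32 0; 0 8]
y = z − H·x̄ = [-8, 13]
S = H·P̄·Hᵀ + R = [201 -136; -136 105]
K = P̄·Hᵀ·S⁻¹ = [2368/2609 2272/2609; -744/2609 -1560/2609]
x' = x̄ + K·y = [13201/2609, -6501/2609]
P' = (I − K·H)·P̄ = [4640/2609 -2304/2609; -2304/2609 1288/2609]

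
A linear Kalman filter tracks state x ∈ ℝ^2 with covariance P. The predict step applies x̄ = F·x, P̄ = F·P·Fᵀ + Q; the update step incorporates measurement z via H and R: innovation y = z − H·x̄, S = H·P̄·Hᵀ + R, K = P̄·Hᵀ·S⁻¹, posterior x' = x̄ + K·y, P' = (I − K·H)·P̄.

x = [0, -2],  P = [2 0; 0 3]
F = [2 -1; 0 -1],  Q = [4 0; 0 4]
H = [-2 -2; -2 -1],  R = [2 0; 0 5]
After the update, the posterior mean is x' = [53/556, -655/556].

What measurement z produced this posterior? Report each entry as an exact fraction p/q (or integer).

x̄ = F·x = [2, 2]
P̄ = F·P·Fᵀ + Q = [15 3; 3 7]
S = H·P̄·Hᵀ + R = [114 92; 92 84]
K = P̄·Hᵀ·S⁻¹ = [3/278 -225/556; -121/278 179/556]
x' − x̄ = [-1059/556, -1767/556] = K·y
y = (KᵀK)⁻¹·Kᵀ·(x' − x̄) = [11, 5]
z = y + H·x̄ = [11, 5] + [-8, -6] = [3, -1]

z = [3, -1]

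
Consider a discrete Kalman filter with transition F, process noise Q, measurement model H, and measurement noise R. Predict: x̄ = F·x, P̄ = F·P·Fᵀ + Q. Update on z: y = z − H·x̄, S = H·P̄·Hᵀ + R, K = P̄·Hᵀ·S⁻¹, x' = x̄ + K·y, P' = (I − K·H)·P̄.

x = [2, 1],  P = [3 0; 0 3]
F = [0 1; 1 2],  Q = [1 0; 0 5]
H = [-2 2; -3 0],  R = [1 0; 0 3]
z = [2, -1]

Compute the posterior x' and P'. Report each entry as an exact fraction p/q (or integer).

x̄ = F·x = [1, 4]
P̄ = F·P·Fᵀ + Q = [4 6; 6 20]
y = z − H·x̄ = [-4, 2]
S = H·P̄·Hᵀ + R = [49 -12; -12 39]
K = P̄·Hᵀ·S⁻¹ = [4/589 -180/589; 292/589 -182/589]
x' = x̄ + K·y = [213/589, 824/589]
P' = (I − K·H)·P̄ = [180/589 182/589; 182/589 328/589]

x' = [213/589, 824/589]
P' = [180/589 182/589; 182/589 328/589]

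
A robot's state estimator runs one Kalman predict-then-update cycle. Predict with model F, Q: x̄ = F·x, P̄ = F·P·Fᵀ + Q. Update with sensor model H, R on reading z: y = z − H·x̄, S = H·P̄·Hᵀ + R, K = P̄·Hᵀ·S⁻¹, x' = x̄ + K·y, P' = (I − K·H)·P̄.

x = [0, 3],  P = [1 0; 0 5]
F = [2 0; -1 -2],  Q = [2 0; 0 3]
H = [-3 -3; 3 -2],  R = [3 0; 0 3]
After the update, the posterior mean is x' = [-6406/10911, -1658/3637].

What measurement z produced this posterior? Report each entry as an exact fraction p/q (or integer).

z = [3, -1]

x̄ = F·x = [0, -6]
P̄ = F·P·Fᵀ + Q = [6 -2; -2 24]
S = H·P̄·Hᵀ + R = [237 96; 96 177]
K = P̄·Hᵀ·S⁻¹ = [-1412/10911 2122/10911; -722/3637 -718/3637]
x' − x̄ = [-6406/10911, 20164/3637] = K·y
y = (KᵀK)⁻¹·Kᵀ·(x' − x̄) = [-15, -13]
z = y + H·x̄ = [-15, -13] + [18, 12] = [3, -1]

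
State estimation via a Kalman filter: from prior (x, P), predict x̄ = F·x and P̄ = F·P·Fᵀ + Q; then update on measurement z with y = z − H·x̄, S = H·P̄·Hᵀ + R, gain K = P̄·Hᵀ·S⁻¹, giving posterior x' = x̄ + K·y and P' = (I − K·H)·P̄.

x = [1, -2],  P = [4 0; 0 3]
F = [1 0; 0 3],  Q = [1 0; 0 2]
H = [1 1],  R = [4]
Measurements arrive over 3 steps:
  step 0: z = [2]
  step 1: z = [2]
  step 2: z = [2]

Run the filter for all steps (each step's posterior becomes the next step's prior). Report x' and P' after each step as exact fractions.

step 0: x' = [73/38, -25/38], P' = [165/38 -145/38; -145/38 261/38]
step 1: x' = [3193/1910, 63/382], P' = [8787/1910 -1943/382; -1943/382 3535/382]
step 2: x' = [208597/122942, 38559/122942], P' = [510357/122942 -584149/122942; -584149/122942 1119149/122942]

step 0: x̄ = F·x = [1, -6]
step 0: P̄ = F·P·Fᵀ + Q = [5 0; 0 29]
step 0: y = z − H·x̄ = [7]
step 0: S = H·P̄·Hᵀ + R = [38]
step 0: K = P̄·Hᵀ·S⁻¹ = [5/38; 29/38]
step 0: x' = x̄ + K·y = [73/38, -25/38]
step 0: P' = (I − K·H)·P̄ = [165/38 -145/38; -145/38 261/38]
step 1: x̄ = F·x = [73/38, -75/38]
step 1: P̄ = F·P·Fᵀ + Q = [203/38 -435/38; -435/38 2425/38]
step 1: y = z − H·x̄ = [39/19]
step 1: S = H·P̄·Hᵀ + R = [955/19]
step 1: K = P̄·Hᵀ·S⁻¹ = [-116/955; 199/191]
step 1: x' = x̄ + K·y = [3193/1910, 63/382]
step 1: P' = (I − K·H)·P̄ = [8787/1910 -1943/382; -1943/382 3535/382]
step 2: x̄ = F·x = [3193/1910, 189/382]
step 2: P̄ = F·P·Fᵀ + Q = [10697/1910 -5829/382; -5829/382 32579/382]
step 2: y = z − H·x̄ = [-159/955]
step 2: S = H·P̄·Hᵀ + R = [61471/955]
step 2: K = P̄·Hᵀ·S⁻¹ = [-9224/61471; 66875/61471]
step 2: x' = x̄ + K·y = [208597/122942, 38559/122942]
step 2: P' = (I − K·H)·P̄ = [510357/122942 -584149/122942; -584149/122942 1119149/122942]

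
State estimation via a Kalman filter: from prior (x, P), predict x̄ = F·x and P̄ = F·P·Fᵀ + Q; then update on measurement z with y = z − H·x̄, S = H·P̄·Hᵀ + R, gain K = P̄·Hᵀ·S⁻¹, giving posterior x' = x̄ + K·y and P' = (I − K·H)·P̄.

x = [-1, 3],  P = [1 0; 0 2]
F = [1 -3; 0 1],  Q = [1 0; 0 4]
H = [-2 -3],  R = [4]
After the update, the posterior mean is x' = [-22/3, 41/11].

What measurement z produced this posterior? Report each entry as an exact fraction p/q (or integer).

z = [3]

x̄ = F·x = [-10, 3]
P̄ = F·P·Fᵀ + Q = [20 -6; -6 6]
S = H·P̄·Hᵀ + R = [66]
K = P̄·Hᵀ·S⁻¹ = [-1/3; -1/11]
x' − x̄ = [8/3, 8/11] = K·y
y = (KᵀK)⁻¹·Kᵀ·(x' − x̄) = [-8]
z = y + H·x̄ = [-8] + [11] = [3]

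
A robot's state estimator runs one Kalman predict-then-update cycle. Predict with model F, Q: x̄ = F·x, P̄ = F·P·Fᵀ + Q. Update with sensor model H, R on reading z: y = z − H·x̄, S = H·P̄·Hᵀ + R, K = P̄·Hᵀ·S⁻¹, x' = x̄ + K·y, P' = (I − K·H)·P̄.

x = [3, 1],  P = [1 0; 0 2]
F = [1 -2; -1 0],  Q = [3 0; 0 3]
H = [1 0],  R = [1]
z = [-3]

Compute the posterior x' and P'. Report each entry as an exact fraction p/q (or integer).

x̄ = F·x = [1, -3]
P̄ = F·P·Fᵀ + Q = [12 -1; -1 4]
y = z − H·x̄ = [-4]
S = H·P̄·Hᵀ + R = [13]
K = P̄·Hᵀ·S⁻¹ = [12/13; -1/13]
x' = x̄ + K·y = [-35/13, -35/13]
P' = (I − K·H)·P̄ = [12/13 -1/13; -1/13 51/13]

x' = [-35/13, -35/13]
P' = [12/13 -1/13; -1/13 51/13]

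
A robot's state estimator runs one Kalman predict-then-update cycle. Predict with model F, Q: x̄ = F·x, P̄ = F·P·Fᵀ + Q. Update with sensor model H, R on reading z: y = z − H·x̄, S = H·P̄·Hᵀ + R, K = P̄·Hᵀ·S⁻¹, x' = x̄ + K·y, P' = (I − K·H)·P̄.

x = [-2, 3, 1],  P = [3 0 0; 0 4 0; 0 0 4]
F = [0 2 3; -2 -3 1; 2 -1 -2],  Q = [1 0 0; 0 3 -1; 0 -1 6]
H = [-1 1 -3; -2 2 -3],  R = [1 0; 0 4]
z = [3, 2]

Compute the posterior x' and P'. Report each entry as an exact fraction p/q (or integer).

x̄ = F·x = [9, -4, -9]
P̄ = F·P·Fᵀ + Q = [53 -12 -32; -12 55 -9; -32 -9 38]
y = z − H·x̄ = [-11, 1]
S = H·P̄·Hᵀ + R = [337 399; 399 598]
K = P̄·Hᵀ·S⁻¹ = [32104/42325 -23827/42325; -8027/42325 16751/42325; -27286/42325 13393/42325]
x' = x̄ + K·y = [3954/42325, -64252/42325, -67386/42325]
P' = (I − K·H)·P̄ = [437883/42325 310471/42325 -53172/42325; 310471/42325 385502/42325 27686/42325; -53172/42325 27686/42325 36048/42325]

x' = [3954/42325, -64252/42325, -67386/42325]
P' = [437883/42325 310471/42325 -53172/42325; 310471/42325 385502/42325 27686/42325; -53172/42325 27686/42325 36048/42325]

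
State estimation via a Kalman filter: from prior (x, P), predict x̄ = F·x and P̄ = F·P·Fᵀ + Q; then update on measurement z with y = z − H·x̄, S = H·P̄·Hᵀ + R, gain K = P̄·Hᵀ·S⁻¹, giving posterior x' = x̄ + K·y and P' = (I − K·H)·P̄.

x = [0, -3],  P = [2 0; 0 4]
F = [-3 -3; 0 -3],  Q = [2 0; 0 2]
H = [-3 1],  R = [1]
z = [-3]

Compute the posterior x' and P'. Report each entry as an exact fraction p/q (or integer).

x̄ = F·x = [9, 9]
P̄ = F·P·Fᵀ + Q = [56 36; 36 38]
y = z − H·x̄ = [15]
S = H·P̄·Hᵀ + R = [327]
K = P̄·Hᵀ·S⁻¹ = [-44/109; -70/327]
x' = x̄ + K·y = [321/109, 631/109]
P' = (I − K·H)·P̄ = [296/109 844/109; 844/109 7526/327]

x' = [321/109, 631/109]
P' = [296/109 844/109; 844/109 7526/327]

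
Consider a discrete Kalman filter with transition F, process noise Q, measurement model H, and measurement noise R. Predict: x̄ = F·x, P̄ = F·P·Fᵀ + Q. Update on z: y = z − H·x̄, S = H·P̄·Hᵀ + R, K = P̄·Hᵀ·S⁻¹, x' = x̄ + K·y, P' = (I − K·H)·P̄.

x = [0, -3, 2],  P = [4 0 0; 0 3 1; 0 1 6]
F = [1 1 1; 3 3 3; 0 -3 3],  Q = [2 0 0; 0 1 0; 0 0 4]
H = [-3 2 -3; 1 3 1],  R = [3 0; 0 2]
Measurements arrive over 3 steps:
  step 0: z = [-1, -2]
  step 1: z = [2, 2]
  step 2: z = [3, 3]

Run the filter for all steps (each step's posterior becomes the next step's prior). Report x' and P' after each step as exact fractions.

step 0: x̄ = F·x = [-1, -3, 15]
step 0: P̄ = F·P·Fᵀ + Q = [17 45 9; 45 136 27; 9 27 67]
step 0: y = z − H·x̄ = [47, -7]
step 0: S = H·P̄·Hᵀ + R = [601 6; 6 1760]
step 0: K = P̄·Hᵀ·S⁻¹ = [10077/528862 96689/1057724; 1040/11497 3132/11497; -153591/528862 95401/1057724]
step 0: x' = x̄ + K·y = [-787309/1057724, -7535/11497, 760499/1057724]
step 0: P' = (I − K·H)·P̄ = [2172531/1057724 633/11497 -2153861/1057724; 633/11497 1992/11497 -345/11497; -2153861/1057724 -345/11497 2439883/1057724]
step 1: x̄ = F·x = [-360015/528862, -1080045/528862, 4361157/1057724]
step 1: P̄ = F·P·Fᵀ + Q = [664099/264431 405711/264431 66783/528862; 405711/264431 1481564/264431 200349/528862; 66783/528862 200349/528862 28410539/1057724]
step 1: y = z − H·x̄ = [17359009/1057724, 215417/45988]
step 1: S = H·P̄·Hᵀ + R = [284602295/1057724 -3156933/45988; -3156933/45988 4301177/45988]
step 1: K = P̄·Hᵀ·S⁻¹ = [2904657/1352121271 106807147/1352121271; 1900136579/21633940336 5725125351/21633940336; -5892103167/21633940336 2180445341/21633940336]
step 1: x' = x̄ + K·y = [-372460285/1352121271, 13821076513/21633940336, 2714463595/21633940336]
step 1: P' = (I − K·H)·P̄ = [2636483316/1352121271 59050623/1352121271 -2600020891/1352121271; 59050623/1352121271 3641014713/21633940336 -417603405/21633940336; -2600020891/1352121271 -417603405/21633940336 47214035153/21633940336]
step 2: x̄ = F·x = [2644043887/5408485084, 7932131661/5408485084, -16659919377/10816970168]
step 2: P̄ = F·P·Fᵀ + Q = [3385025513/1352121271 2042348913/1352121271 385453581/2704242542; 2042348913/1352121271 7479168010/1352121271 1156360743/2704242542; 385453581/2704242542 1156360743/2704242542 137937017857/5408485084]
step 2: y = z − H·x̄ = [-33393110949/10816970168, -3770047859/10816970168]
step 2: S = H·P̄·Hᵀ + R = [1387277145853/5408485084 -352931590425/5408485084; -352931590425/5408485084 495978655589/5408485084]
step 2: K = P̄·Hᵀ·S⁻¹ = [11795055594/13023497741461 1027714712380/13023497741461; 9143859674761/104187981931688 27561953468061/104187981931688; -28231802649885/104187981931688 10505849536759/104187981931688]
step 2: x' = x̄ + K·y = [5972189155266/13023497741461, 229937543832297/208375963863376, -153947584855613/208375963863376]
step 2: P' = (I − K·H)·P̄ = [25285843972716/13023497741461 563788494642/13023497741461 -24921780031882/13023497741461; 563788494642/13023497741461 17527572712059/104187981931688 -1969119157191/104187981931688; -24921780031882/13023497741461 -1969119157191/104187981931688 226293296800147/104187981931688]

step 0: x' = [-787309/1057724, -7535/11497, 760499/1057724], P' = [2172531/1057724 633/11497 -2153861/1057724; 633/11497 1992/11497 -345/11497; -2153861/1057724 -345/11497 2439883/1057724]
step 1: x' = [-372460285/1352121271, 13821076513/21633940336, 2714463595/21633940336], P' = [2636483316/1352121271 59050623/1352121271 -2600020891/1352121271; 59050623/1352121271 3641014713/21633940336 -417603405/21633940336; -2600020891/1352121271 -417603405/21633940336 47214035153/21633940336]
step 2: x' = [5972189155266/13023497741461, 229937543832297/208375963863376, -153947584855613/208375963863376], P' = [25285843972716/13023497741461 563788494642/13023497741461 -24921780031882/13023497741461; 563788494642/13023497741461 17527572712059/104187981931688 -1969119157191/104187981931688; -24921780031882/13023497741461 -1969119157191/104187981931688 226293296800147/104187981931688]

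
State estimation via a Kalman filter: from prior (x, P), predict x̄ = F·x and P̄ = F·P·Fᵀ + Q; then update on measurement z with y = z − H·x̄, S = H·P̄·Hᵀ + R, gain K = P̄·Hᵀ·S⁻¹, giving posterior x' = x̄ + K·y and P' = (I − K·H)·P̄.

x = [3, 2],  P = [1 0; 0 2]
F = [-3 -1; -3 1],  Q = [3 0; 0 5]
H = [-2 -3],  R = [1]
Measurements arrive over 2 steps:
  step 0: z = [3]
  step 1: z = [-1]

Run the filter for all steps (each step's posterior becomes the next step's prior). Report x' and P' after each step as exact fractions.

step 0: x̄ = F·x = [-11, -7]
step 0: P̄ = F·P·Fᵀ + Q = [14 7; 7 16]
step 0: y = z − H·x̄ = [-40]
step 0: S = H·P̄·Hᵀ + R = [285]
step 0: K = P̄·Hᵀ·S⁻¹ = [-49/285; -62/285]
step 0: x' = x̄ + K·y = [-235/57, 97/57]
step 0: P' = (I − K·H)·P̄ = [1589/285 -1043/285; -1043/285 716/285]
step 1: x̄ = F·x = [32/3, 802/57]
step 1: P̄ = F·P·Fᵀ + Q = [506/15 143/3; 143/3 4540/57]
step 1: y = z − H·x̄ = [3565/57]
step 1: S = H·P̄·Hᵀ + R = [406061/285]
step 1: K = P̄·Hᵀ·S⁻¹ = [-59983/406061; -95270/406061]
step 1: x' = x̄ + K·y = [579749/406061, -245204/406061]
step 1: P' = (I − K·H)·P̄ = [1073369/406061 -695585/406061; -695585/406061 495480/406061]

step 0: x' = [-235/57, 97/57], P' = [1589/285 -1043/285; -1043/285 716/285]
step 1: x' = [579749/406061, -245204/406061], P' = [1073369/406061 -695585/406061; -695585/406061 495480/406061]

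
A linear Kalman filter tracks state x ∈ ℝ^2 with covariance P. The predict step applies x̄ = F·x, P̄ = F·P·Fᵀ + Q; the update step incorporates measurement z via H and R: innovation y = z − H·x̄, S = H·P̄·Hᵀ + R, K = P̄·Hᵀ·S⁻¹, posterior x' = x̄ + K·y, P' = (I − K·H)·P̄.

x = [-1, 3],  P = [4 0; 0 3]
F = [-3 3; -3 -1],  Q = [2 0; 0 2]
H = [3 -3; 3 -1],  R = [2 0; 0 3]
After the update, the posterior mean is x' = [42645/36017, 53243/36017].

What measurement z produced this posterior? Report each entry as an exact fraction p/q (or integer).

x̄ = F·x = [12, 0]
P̄ = F·P·Fᵀ + Q = [65 27; 27 41]
S = H·P̄·Hᵀ + R = [470 384; 384 467]
K = P̄·Hᵀ·S⁻¹ = [-5637/36017 17592/36017; -17487/36017 17464/36017]
x' − x̄ = [-389559/36017, 53243/36017] = K·y
y = (KᵀK)⁻¹·Kᵀ·(x' − x̄) = [-37, -34]
z = y + H·x̄ = [-37, -34] + [36, 36] = [-1, 2]

z = [-1, 2]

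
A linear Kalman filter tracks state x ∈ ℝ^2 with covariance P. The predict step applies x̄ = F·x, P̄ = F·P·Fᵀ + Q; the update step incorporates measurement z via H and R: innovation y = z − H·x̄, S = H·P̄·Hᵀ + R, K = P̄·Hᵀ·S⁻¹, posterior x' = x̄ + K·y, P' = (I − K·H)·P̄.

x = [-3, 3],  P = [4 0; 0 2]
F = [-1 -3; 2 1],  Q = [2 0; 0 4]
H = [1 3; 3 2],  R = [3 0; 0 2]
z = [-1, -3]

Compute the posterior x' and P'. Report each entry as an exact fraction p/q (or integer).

x̄ = F·x = [-6, -3]
P̄ = F·P·Fᵀ + Q = [24 -14; -14 22]
y = z − H·x̄ = [14, 21]
S = H·P̄·Hᵀ + R = [141 50; 50 138]
K = P̄·Hᵀ·S⁻¹ = [-2342/8479 3552/8479; 58/139 -19/139]
x' = x̄ + K·y = [-9070/8479, -4/139]
P' = (I − K·H)·P̄ = [5052/8479 -66/139; -66/139 80/139]

x' = [-9070/8479, -4/139]
P' = [5052/8479 -66/139; -66/139 80/139]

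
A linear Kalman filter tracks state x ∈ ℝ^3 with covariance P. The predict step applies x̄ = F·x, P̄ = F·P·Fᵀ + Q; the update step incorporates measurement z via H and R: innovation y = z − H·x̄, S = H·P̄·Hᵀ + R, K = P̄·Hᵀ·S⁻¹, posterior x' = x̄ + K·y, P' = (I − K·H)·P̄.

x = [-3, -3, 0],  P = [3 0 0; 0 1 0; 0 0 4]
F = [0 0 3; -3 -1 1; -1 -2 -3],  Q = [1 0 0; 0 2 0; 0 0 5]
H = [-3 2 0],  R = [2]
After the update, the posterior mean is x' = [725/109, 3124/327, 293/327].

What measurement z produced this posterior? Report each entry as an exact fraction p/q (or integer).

x̄ = F·x = [0, 12, 9]
P̄ = F·P·Fᵀ + Q = [37 12 -36; 12 34 -1; -36 -1 48]
S = H·P̄·Hᵀ + R = [327]
K = P̄·Hᵀ·S⁻¹ = [-29/109; 32/327; 106/327]
x' − x̄ = [725/109, -800/327, -2650/327] = K·y
y = (KᵀK)⁻¹·Kᵀ·(x' − x̄) = [-25]
z = y + H·x̄ = [-25] + [24] = [-1]

z = [-1]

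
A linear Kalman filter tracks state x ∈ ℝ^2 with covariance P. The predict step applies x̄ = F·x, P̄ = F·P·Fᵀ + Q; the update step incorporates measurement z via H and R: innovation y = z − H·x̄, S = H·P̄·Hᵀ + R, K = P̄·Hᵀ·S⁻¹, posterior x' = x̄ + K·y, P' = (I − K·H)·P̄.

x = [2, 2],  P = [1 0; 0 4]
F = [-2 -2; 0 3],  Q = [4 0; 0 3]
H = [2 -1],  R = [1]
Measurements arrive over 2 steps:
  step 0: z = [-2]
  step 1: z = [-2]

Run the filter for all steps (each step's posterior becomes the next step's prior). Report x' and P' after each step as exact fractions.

step 0: x' = [-52/29, -3/2], P' = [48/29 3; 3 51/8]
step 1: x' = [-468/122231, 238962/122231], P' = [121996/122231 203046/122231; 203046/122231 446199/122231]

step 0: x̄ = F·x = [-8, 6]
step 0: P̄ = F·P·Fᵀ + Q = [24 -24; -24 39]
step 0: y = z − H·x̄ = [20]
step 0: S = H·P̄·Hᵀ + R = [232]
step 0: K = P̄·Hᵀ·S⁻¹ = [9/29; -3/8]
step 0: x' = x̄ + K·y = [-52/29, -3/2]
step 0: P' = (I − K·H)·P̄ = [48/29 3; 3 51/8]
step 1: x̄ = F·x = [191/29, -9/2]
step 1: P̄ = F·P·Fᵀ + Q = [3487/58 -225/4; -225/4 483/8]
step 1: y = z − H·x̄ = [-1141/58]
step 1: S = H·P̄·Hᵀ + R = [122231/232]
step 1: K = P̄·Hᵀ·S⁻¹ = [40946/122231; -40107/122231]
step 1: x' = x̄ + K·y = [-468/122231, 238962/122231]
step 1: P' = (I − K·H)·P̄ = [121996/122231 203046/122231; 203046/122231 446199/122231]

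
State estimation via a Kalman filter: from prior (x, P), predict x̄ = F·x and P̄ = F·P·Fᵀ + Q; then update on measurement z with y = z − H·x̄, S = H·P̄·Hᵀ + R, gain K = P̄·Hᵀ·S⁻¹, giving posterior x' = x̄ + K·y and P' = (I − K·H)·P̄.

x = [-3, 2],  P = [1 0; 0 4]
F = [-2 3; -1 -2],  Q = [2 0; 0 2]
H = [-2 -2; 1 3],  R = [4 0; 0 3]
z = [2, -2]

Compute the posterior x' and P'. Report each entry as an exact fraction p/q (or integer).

x̄ = F·x = [12, -1]
P̄ = F·P·Fᵀ + Q = [42 -22; -22 19]
y = z − H·x̄ = [24, -11]
S = H·P̄·Hᵀ + R = [72 -22; -22 84]
K = P̄·Hᵀ·S⁻¹ = [-972/1391 -652/1391; 49/214 51/107]
x' = x̄ + K·y = [536/1391, -80/107]
P' = (I − K·H)·P̄ = [3894/1391 -150/107; -150/107 101/107]

x' = [536/1391, -80/107]
P' = [3894/1391 -150/107; -150/107 101/107]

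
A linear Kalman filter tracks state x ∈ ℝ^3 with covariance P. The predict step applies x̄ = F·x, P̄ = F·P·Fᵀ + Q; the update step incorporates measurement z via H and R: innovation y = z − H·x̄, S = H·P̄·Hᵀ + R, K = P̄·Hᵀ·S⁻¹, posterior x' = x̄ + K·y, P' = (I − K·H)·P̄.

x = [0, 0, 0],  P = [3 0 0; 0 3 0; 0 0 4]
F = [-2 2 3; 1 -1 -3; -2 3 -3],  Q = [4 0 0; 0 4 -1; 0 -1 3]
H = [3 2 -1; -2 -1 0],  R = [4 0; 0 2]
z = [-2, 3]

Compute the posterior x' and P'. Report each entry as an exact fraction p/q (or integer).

x̄ = F·x = [0, 0, 0]
P̄ = F·P·Fᵀ + Q = [64 -48 -6; -48 46 20; -6 20 78]
y = z − H·x̄ = [-2, 3]
S = H·P̄·Hᵀ + R = [222 -132; -132 112]
K = P̄·Hᵀ·S⁻¹ = [18/155 -179/310; -61/310 133/620; -458/465 -191/155]
x' = x̄ + K·y = [-609/310, 643/620, -803/465]
P' = (I − K·H)·P̄ = [924/155 -1669/155 -638/155; -1669/155 6543/310 1658/155; -638/155 1658/155 6038/465]

x' = [-609/310, 643/620, -803/465]
P' = [924/155 -1669/155 -638/155; -1669/155 6543/310 1658/155; -638/155 1658/155 6038/465]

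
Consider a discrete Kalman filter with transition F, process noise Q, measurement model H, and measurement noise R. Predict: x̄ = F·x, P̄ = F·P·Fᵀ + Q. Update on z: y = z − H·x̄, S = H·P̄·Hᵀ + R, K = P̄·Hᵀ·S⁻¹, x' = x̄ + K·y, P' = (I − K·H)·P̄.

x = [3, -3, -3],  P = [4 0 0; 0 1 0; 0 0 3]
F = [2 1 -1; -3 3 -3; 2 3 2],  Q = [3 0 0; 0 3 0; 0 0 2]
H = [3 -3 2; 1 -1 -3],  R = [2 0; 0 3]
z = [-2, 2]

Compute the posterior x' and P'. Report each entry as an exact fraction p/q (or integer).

x' = [8482/5425, 8639/5425, -29797/32550]
P' = [352041/27125 350082/27125 -1637/54250; 350082/27125 354789/27125 3601/54250; -1637/54250 3601/54250 19213/81375]

x̄ = F·x = [6, -9, -9]
P̄ = F·P·Fᵀ + Q = [23 -12 13; -12 75 -33; 13 -33 39]
y = z − H·x̄ = [-29, -40]
S = H·P̄·Hᵀ + R = [1808 -190; -190 200]
K = P̄·Hᵀ·S⁻¹ = [424/5425 2943/54250; -1052/5425 -6739/54250; 2971/32550 -21832/81375]
x' = x̄ + K·y = [8482/5425, 8639/5425, -29797/32550]
P' = (I − K·H)·P̄ = [352041/27125 350082/27125 -1637/54250; 350082/27125 354789/27125 3601/54250; -1637/54250 3601/54250 19213/81375]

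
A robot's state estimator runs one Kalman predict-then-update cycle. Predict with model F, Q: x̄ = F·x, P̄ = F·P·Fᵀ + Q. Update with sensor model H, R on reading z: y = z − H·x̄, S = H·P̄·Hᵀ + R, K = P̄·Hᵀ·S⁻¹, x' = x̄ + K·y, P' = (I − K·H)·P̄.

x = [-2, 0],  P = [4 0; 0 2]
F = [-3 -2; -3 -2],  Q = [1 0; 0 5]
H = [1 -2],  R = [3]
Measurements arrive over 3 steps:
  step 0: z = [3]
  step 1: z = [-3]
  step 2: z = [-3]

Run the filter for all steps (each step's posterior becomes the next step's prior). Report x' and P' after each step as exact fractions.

step 0: x' = [21/68, -39/34], P' = [1211/68 335/34; 335/34 104/17]
step 1: x' = [12786/4447, 65151/22235], P' = [111569/4447 61945/4447; 61945/4447 186787/22235]
step 2: x' = [20334354/10018093, 24611121/10018093], P' = [256591636/10018093 142489145/10018093; 142489145/10018093 85804777/10018093]

step 0: x̄ = F·x = [6, 6]
step 0: P̄ = F·P·Fᵀ + Q = [45 44; 44 49]
step 0: y = z − H·x̄ = [9]
step 0: S = H·P̄·Hᵀ + R = [68]
step 0: K = P̄·Hᵀ·S⁻¹ = [-43/68; -27/34]
step 0: x' = x̄ + K·y = [21/68, -39/34]
step 0: P' = (I − K·H)·P̄ = [1211/68 335/34; 335/34 104/17]
step 1: x̄ = F·x = [93/68, 93/68]
step 1: P̄ = F·P·Fᵀ + Q = [20671/68 20603/68; 20603/68 20943/68]
step 1: y = z − H·x̄ = [-111/68]
step 1: S = H·P̄·Hᵀ + R = [22235/68]
step 1: K = P̄·Hᵀ·S⁻¹ = [-4107/4447; -21283/22235]
step 1: x' = x̄ + K·y = [12786/4447, 65151/22235]
step 1: P' = (I − K·H)·P̄ = [111569/4447 61945/4447; 61945/4447 186787/22235]
step 2: x̄ = F·x = [-322092/22235, -322092/22235]
step 2: P̄ = F·P·Fᵀ + Q = [9506688/22235 9484453/22235; 9484453/22235 9595628/22235]
step 2: y = z − H·x̄ = [-388797/22235]
step 2: S = H·P̄·Hᵀ + R = [10018093/22235]
step 2: K = P̄·Hᵀ·S⁻¹ = [-9462218/10018093; -9706803/10018093]
step 2: x' = x̄ + K·y = [20334354/10018093, 24611121/10018093]
step 2: P' = (I − K·H)·P̄ = [256591636/10018093 142489145/10018093; 142489145/10018093 85804777/10018093]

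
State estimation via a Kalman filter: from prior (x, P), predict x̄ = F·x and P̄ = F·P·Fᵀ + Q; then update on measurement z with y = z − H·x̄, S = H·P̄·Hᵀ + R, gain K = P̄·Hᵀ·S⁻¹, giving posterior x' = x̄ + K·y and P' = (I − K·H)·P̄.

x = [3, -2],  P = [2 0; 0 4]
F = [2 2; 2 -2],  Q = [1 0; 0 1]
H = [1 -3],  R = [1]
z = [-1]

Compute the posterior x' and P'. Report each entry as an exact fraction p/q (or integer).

x̄ = F·x = [2, 10]
P̄ = F·P·Fᵀ + Q = [25 -8; -8 25]
y = z − H·x̄ = [27]
S = H·P̄·Hᵀ + R = [299]
K = P̄·Hᵀ·S⁻¹ = [49/299; -83/299]
x' = x̄ + K·y = [1921/299, 749/299]
P' = (I − K·H)·P̄ = [5074/299 1675/299; 1675/299 586/299]

x' = [1921/299, 749/299]
P' = [5074/299 1675/299; 1675/299 586/299]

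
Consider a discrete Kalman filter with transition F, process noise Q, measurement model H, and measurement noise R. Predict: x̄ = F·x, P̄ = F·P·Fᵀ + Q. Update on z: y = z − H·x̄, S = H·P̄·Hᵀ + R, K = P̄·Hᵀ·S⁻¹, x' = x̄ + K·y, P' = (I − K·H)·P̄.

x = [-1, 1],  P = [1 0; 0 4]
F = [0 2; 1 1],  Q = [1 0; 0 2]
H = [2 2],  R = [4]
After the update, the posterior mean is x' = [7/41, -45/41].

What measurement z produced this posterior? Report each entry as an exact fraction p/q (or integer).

z = [-2]

x̄ = F·x = [2, 0]
P̄ = F·P·Fᵀ + Q = [17 8; 8 7]
S = H·P̄·Hᵀ + R = [164]
K = P̄·Hᵀ·S⁻¹ = [25/82; 15/82]
x' − x̄ = [-75/41, -45/41] = K·y
y = (KᵀK)⁻¹·Kᵀ·(x' − x̄) = [-6]
z = y + H·x̄ = [-6] + [4] = [-2]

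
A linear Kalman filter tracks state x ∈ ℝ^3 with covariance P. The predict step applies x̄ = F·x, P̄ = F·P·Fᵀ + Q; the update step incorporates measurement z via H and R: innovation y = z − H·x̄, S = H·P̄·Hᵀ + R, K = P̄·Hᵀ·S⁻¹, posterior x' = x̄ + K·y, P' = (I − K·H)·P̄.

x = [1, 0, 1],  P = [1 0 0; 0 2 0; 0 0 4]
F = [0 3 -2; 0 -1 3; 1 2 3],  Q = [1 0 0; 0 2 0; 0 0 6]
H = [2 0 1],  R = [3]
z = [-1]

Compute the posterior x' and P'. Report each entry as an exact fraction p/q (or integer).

x̄ = F·x = [-2, 3, 4]
P̄ = F·P·Fᵀ + Q = [35 -30 -12; -30 40 32; -12 32 51]
y = z − H·x̄ = [-1]
S = H·P̄·Hᵀ + R = [146]
K = P̄·Hᵀ·S⁻¹ = [29/73; -14/73; 27/146]
x' = x̄ + K·y = [-175/73, 233/73, 557/146]
P' = (I − K·H)·P̄ = [873/73 -1378/73 -1659/73; -1378/73 2528/73 2714/73; -1659/73 2714/73 6717/146]

x' = [-175/73, 233/73, 557/146]
P' = [873/73 -1378/73 -1659/73; -1378/73 2528/73 2714/73; -1659/73 2714/73 6717/146]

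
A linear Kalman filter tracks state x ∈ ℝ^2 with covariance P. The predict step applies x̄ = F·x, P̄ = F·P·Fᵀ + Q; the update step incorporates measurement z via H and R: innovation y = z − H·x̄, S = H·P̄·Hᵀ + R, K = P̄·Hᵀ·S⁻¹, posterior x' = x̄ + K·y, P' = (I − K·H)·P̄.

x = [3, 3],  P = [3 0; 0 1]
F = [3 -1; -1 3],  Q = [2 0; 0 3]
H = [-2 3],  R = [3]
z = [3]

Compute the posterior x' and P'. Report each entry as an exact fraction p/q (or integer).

x̄ = F·x = [6, 6]
P̄ = F·P·Fᵀ + Q = [30 -12; -12 15]
y = z − H·x̄ = [-3]
S = H·P̄·Hᵀ + R = [402]
K = P̄·Hᵀ·S⁻¹ = [-16/67; 23/134]
x' = x̄ + K·y = [450/67, 735/134]
P' = (I − K·H)·P̄ = [474/67 300/67; 300/67 423/134]

x' = [450/67, 735/134]
P' = [474/67 300/67; 300/67 423/134]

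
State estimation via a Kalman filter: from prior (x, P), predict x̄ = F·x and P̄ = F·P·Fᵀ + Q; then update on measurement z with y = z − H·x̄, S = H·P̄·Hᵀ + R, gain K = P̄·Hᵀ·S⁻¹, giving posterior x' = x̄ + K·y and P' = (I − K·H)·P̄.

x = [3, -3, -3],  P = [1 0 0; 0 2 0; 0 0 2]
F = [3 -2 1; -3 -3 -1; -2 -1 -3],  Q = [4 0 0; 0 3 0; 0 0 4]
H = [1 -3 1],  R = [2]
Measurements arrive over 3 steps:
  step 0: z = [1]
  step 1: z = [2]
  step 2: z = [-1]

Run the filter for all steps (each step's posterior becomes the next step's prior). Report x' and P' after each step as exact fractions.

step 0: x̄ = F·x = [12, 3, 6]
step 0: P̄ = F·P·Fᵀ + Q = [23 1 -8; 1 32 18; -8 18 28]
step 0: y = z − H·x̄ = [-8]
step 0: S = H·P̄·Hᵀ + R = [211]
step 0: K = P̄·Hᵀ·S⁻¹ = [12/211; -77/211; -34/211]
step 0: x' = x̄ + K·y = [2436/211, 1249/211, 1538/211]
step 0: P' = (I − K·H)·P̄ = [4709/211 1135/211 -1280/211; 1135/211 823/211 1180/211; -1280/211 1180/211 4752/211]
step 1: x̄ = F·x = [6348/211, -12593/211, -10735/211]
step 1: P̄ = F·P·Fᵀ + Q = [25249/211 -39100/211 -19749/211; -39100/211 75003/211 52914/211; -19749/211 52914/211 59531/211]
step 1: y = z − H·x̄ = [-32970/211]
step 1: S = H·P̄·Hᵀ + R = [637847/211]
step 1: K = P̄·Hᵀ·S⁻¹ = [122800/637847; -211195/637847; -118960/637847]
step 1: x' = x̄ + K·y = [228/91121, -723973/91121, -1980485/91121]
step 1: P' = (I − K·H)·P̄ = [4858573/637847 4715300/637847 9532927/637847; 4715300/637847 15341756/637847 40887578/637847; 9532927/637847 40887578/637847 112891887/637847]
step 2: x̄ = F·x = [-531855/91121, 4151720/91121, 6664972/91121]
step 2: P̄ = F·P·Fᵀ + Q = [57601106/637847 -176799548/637847 -232852594/637847; -176799548/637847 684006819/637847 970028044/637847; -232852594/637847 970028044/637847 1431936211/637847]
step 2: y = z − H·x̄ = [6230922/91121]
step 2: S = H·P̄·Hᵀ + R = [345971174/91121]
step 2: K = P̄·Hᵀ·S⁻¹ = [25367654/172985587; -179827423/345971174; -244428645/345971174]
step 2: x' = x̄ + K·y = [724976943/172985587, 1733325997/172985587, 4295784539/172985587]
step 2: P' = (I − K·H)·P̄ = [10479592638/1210899109 14802573858/1210899109 34283276092/1210899109; 14802573858/1210899109 112831594843/2421798218 306372052891/2421798218; 34283276092/1210899109 306372052891/2421798218 847127605459/2421798218]

step 0: x' = [2436/211, 1249/211, 1538/211], P' = [4709/211 1135/211 -1280/211; 1135/211 823/211 1180/211; -1280/211 1180/211 4752/211]
step 1: x' = [228/91121, -723973/91121, -1980485/91121], P' = [4858573/637847 4715300/637847 9532927/637847; 4715300/637847 15341756/637847 40887578/637847; 9532927/637847 40887578/637847 112891887/637847]
step 2: x' = [724976943/172985587, 1733325997/172985587, 4295784539/172985587], P' = [10479592638/1210899109 14802573858/1210899109 34283276092/1210899109; 14802573858/1210899109 112831594843/2421798218 306372052891/2421798218; 34283276092/1210899109 306372052891/2421798218 847127605459/2421798218]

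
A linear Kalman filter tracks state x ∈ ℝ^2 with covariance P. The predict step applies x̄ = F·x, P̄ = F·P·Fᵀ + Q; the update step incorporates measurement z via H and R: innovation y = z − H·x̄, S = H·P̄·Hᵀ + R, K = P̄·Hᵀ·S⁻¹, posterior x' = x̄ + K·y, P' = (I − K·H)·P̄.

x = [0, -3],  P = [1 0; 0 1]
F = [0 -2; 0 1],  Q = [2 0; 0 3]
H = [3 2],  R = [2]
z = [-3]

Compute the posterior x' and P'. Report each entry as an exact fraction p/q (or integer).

x̄ = F·x = [6, -3]
P̄ = F·P·Fᵀ + Q = [6 -2; -2 4]
y = z − H·x̄ = [-15]
S = H·P̄·Hᵀ + R = [48]
K = P̄·Hᵀ·S⁻¹ = [7/24; 1/24]
x' = x̄ + K·y = [13/8, -29/8]
P' = (I − K·H)·P̄ = [23/12 -31/12; -31/12 47/12]

x' = [13/8, -29/8]
P' = [23/12 -31/12; -31/12 47/12]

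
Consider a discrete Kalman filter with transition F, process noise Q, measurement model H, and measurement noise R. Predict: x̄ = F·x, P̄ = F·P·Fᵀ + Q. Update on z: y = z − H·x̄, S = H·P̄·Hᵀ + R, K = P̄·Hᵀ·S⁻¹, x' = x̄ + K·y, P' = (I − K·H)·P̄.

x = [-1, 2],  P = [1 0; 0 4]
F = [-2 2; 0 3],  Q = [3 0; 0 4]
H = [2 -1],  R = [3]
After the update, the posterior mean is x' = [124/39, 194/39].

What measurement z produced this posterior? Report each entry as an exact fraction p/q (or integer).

x̄ = F·x = [6, 6]
P̄ = F·P·Fᵀ + Q = [23 24; 24 40]
S = H·P̄·Hᵀ + R = [39]
K = P̄·Hᵀ·S⁻¹ = [22/39; 8/39]
x' − x̄ = [-110/39, -40/39] = K·y
y = (KᵀK)⁻¹·Kᵀ·(x' − x̄) = [-5]
z = y + H·x̄ = [-5] + [6] = [1]

z = [1]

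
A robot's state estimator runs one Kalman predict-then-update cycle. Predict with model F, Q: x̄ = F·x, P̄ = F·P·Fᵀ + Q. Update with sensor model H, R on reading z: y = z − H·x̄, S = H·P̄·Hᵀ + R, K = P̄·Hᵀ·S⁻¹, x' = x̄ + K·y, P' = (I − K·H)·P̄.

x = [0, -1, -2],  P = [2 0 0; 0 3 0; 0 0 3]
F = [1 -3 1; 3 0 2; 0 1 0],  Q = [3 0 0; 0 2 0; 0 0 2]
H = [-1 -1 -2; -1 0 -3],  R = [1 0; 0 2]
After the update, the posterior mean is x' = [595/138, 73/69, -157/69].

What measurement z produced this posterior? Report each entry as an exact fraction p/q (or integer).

z = [-1, 3]

x̄ = F·x = [1, -4, -1]
P̄ = F·P·Fᵀ + Q = [35 12 -9; 12 32 0; -9 0 5]
S = H·P̄·Hᵀ + R = [76 32; 32 28]
K = P̄·Hᵀ·S⁻¹ = [-139/276 20/69; -53/69 31/69; 41/276 -53/138]
x' − x̄ = [457/138, 349/69, -88/69] = K·y
y = (KᵀK)⁻¹·Kᵀ·(x' − x̄) = [-6, 1]
z = y + H·x̄ = [-6, 1] + [5, 2] = [-1, 3]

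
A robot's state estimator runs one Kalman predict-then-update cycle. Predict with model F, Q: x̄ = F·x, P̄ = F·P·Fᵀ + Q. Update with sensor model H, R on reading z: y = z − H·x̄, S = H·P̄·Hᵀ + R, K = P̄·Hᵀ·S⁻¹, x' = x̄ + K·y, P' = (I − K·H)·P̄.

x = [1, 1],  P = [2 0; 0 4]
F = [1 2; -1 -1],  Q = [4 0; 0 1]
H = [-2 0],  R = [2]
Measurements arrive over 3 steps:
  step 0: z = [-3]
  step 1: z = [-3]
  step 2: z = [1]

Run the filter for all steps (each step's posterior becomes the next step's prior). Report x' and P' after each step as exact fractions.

step 0: x̄ = F·x = [3, -2]
step 0: P̄ = F·P·Fᵀ + Q = [22 -10; -10 7]
step 0: y = z − H·x̄ = [3]
step 0: S = H·P̄·Hᵀ + R = [90]
step 0: K = P̄·Hᵀ·S⁻¹ = [-22/45; 2/9]
step 0: x' = x̄ + K·y = [23/15, -4/3]
step 0: P' = (I − K·H)·P̄ = [22/45 -2/9; -2/9 23/9]
step 1: x̄ = F·x = [-17/15, -1/5]
step 1: P̄ = F·P·Fᵀ + Q = [622/45 -74/15; -74/15 18/5]
step 1: y = z − H·x̄ = [-79/15]
step 1: S = H·P̄·Hᵀ + R = [2578/45]
step 1: K = P̄·Hᵀ·S⁻¹ = [-622/1289; 222/1289]
step 1: x' = x̄ + K·y = [1815/1289, -1427/1289]
step 1: P' = (I − K·H)·P̄ = [622/1289 -222/1289; -222/1289 2450/1289]
step 2: x̄ = F·x = [-1039/1289, -388/1289]
step 2: P̄ = F·P·Fᵀ + Q = [14690/1289 -4856/1289; -4856/1289 3917/1289]
step 2: y = z − H·x̄ = [-789/1289]
step 2: S = H·P̄·Hᵀ + R = [61338/1289]
step 2: K = P̄·Hᵀ·S⁻¹ = [-14690/30669; 4856/30669]
step 2: x' = x̄ + K·y = [-5243/10223, -4068/10223]
step 2: P' = (I − K·H)·P̄ = [14690/30669 -4856/30669; -4856/30669 56609/30669]

step 0: x' = [23/15, -4/3], P' = [22/45 -2/9; -2/9 23/9]
step 1: x' = [1815/1289, -1427/1289], P' = [622/1289 -222/1289; -222/1289 2450/1289]
step 2: x' = [-5243/10223, -4068/10223], P' = [14690/30669 -4856/30669; -4856/30669 56609/30669]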